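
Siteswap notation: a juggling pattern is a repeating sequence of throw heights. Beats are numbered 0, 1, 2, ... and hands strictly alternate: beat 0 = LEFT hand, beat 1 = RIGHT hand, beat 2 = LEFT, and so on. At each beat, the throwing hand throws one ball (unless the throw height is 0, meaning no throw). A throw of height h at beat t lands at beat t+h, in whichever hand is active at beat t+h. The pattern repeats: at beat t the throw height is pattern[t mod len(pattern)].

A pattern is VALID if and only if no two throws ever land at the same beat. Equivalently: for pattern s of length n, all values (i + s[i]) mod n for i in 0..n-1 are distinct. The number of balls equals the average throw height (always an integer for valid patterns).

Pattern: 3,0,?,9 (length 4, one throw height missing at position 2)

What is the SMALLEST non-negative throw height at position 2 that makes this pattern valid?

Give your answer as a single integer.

i=0: (0 + 3) mod 4 = 3
i=1: (1 + 0) mod 4 = 1
i=2: s[i]=? (unknown)
i=3: (3 + 9) mod 4 = 0
Known residues: [0, 1, 3]; need a permutation of 0..3, so missing residue r = 2
Need (2 + s) mod 4 = 2; smallest s = (2 - 2) mod 4 = 0

Answer: 0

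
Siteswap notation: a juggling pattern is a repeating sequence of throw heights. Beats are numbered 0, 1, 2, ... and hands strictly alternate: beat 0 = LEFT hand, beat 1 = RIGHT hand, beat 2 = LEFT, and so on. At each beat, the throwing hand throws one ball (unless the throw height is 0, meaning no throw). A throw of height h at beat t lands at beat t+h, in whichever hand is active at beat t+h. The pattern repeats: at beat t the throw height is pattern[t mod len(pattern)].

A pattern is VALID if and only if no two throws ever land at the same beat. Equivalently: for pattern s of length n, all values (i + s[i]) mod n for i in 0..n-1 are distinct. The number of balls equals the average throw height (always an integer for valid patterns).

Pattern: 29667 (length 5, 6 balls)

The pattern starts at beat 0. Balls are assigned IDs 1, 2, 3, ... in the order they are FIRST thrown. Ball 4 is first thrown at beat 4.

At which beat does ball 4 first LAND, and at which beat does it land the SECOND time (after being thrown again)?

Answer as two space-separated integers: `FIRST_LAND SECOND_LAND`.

Beat 0 (L): throw ball1 h=2 -> lands@2:L; in-air after throw: [b1@2:L]
Beat 1 (R): throw ball2 h=9 -> lands@10:L; in-air after throw: [b1@2:L b2@10:L]
Beat 2 (L): throw ball1 h=6 -> lands@8:L; in-air after throw: [b1@8:L b2@10:L]
Beat 3 (R): throw ball3 h=6 -> lands@9:R; in-air after throw: [b1@8:L b3@9:R b2@10:L]
Beat 4 (L): throw ball4 h=7 -> lands@11:R; in-air after throw: [b1@8:L b3@9:R b2@10:L b4@11:R]
Beat 5 (R): throw ball5 h=2 -> lands@7:R; in-air after throw: [b5@7:R b1@8:L b3@9:R b2@10:L b4@11:R]
Beat 6 (L): throw ball6 h=9 -> lands@15:R; in-air after throw: [b5@7:R b1@8:L b3@9:R b2@10:L b4@11:R b6@15:R]
Beat 7 (R): throw ball5 h=6 -> lands@13:R; in-air after throw: [b1@8:L b3@9:R b2@10:L b4@11:R b5@13:R b6@15:R]
Beat 8 (L): throw ball1 h=6 -> lands@14:L; in-air after throw: [b3@9:R b2@10:L b4@11:R b5@13:R b1@14:L b6@15:R]
Beat 9 (R): throw ball3 h=7 -> lands@16:L; in-air after throw: [b2@10:L b4@11:R b5@13:R b1@14:L b6@15:R b3@16:L]
Beat 10 (L): throw ball2 h=2 -> lands@12:L; in-air after throw: [b4@11:R b2@12:L b5@13:R b1@14:L b6@15:R b3@16:L]
Beat 11 (R): throw ball4 h=9 -> lands@20:L; in-air after throw: [b2@12:L b5@13:R b1@14:L b6@15:R b3@16:L b4@20:L]
Beat 12 (L): throw ball2 h=6 -> lands@18:L; in-air after throw: [b5@13:R b1@14:L b6@15:R b3@16:L b2@18:L b4@20:L]
Beat 13 (R): throw ball5 h=6 -> lands@19:R; in-air after throw: [b1@14:L b6@15:R b3@16:L b2@18:L b5@19:R b4@20:L]
Beat 14 (L): throw ball1 h=7 -> lands@21:R; in-air after throw: [b6@15:R b3@16:L b2@18:L b5@19:R b4@20:L b1@21:R]
Beat 15 (R): throw ball6 h=2 -> lands@17:R; in-air after throw: [b3@16:L b6@17:R b2@18:L b5@19:R b4@20:L b1@21:R]
Beat 16 (L): throw ball3 h=9 -> lands@25:R; in-air after throw: [b6@17:R b2@18:L b5@19:R b4@20:L b1@21:R b3@25:R]
Beat 17 (R): throw ball6 h=6 -> lands@23:R; in-air after throw: [b2@18:L b5@19:R b4@20:L b1@21:R b6@23:R b3@25:R]
Beat 18 (L): throw ball2 h=6 -> lands@24:L; in-air after throw: [b5@19:R b4@20:L b1@21:R b6@23:R b2@24:L b3@25:R]
Beat 19 (R): throw ball5 h=7 -> lands@26:L; in-air after throw: [b4@20:L b1@21:R b6@23:R b2@24:L b3@25:R b5@26:L]
Beat 20 (L): throw ball4 h=2 -> lands@22:L; in-air after throw: [b1@21:R b4@22:L b6@23:R b2@24:L b3@25:R b5@26:L]
Ball 4: thrown@4 h=7 -> first land @11; rethrown@11 h=9 -> second land @20

Answer: 11 20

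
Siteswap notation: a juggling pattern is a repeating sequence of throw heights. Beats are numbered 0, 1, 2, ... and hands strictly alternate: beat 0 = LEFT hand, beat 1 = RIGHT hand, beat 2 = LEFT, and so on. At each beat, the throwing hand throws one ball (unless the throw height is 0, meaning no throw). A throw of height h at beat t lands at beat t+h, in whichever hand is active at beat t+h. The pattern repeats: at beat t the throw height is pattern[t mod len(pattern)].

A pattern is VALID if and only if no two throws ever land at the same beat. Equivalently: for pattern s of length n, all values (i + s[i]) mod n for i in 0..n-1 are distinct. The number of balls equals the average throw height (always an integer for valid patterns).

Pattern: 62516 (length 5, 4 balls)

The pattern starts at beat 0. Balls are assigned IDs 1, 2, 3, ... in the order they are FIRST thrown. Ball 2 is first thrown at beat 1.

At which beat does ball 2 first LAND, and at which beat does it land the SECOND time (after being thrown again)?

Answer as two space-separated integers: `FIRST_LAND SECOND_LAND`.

Answer: 3 4

Derivation:
Beat 0 (L): throw ball1 h=6 -> lands@6:L; in-air after throw: [b1@6:L]
Beat 1 (R): throw ball2 h=2 -> lands@3:R; in-air after throw: [b2@3:R b1@6:L]
Beat 2 (L): throw ball3 h=5 -> lands@7:R; in-air after throw: [b2@3:R b1@6:L b3@7:R]
Beat 3 (R): throw ball2 h=1 -> lands@4:L; in-air after throw: [b2@4:L b1@6:L b3@7:R]
Beat 4 (L): throw ball2 h=6 -> lands@10:L; in-air after throw: [b1@6:L b3@7:R b2@10:L]
Ball 2: thrown@1 h=2 -> first land @3; rethrown@3 h=1 -> second land @4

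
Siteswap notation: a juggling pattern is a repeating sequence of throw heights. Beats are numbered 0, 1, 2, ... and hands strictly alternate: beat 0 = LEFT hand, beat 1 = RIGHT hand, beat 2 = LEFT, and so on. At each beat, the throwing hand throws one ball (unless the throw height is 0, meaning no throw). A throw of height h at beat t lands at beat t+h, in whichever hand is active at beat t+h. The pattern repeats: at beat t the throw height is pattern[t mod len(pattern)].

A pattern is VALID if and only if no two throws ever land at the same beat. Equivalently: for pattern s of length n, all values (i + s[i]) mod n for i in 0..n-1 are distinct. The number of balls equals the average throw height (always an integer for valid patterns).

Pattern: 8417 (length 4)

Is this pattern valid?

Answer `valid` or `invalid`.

i=0: (i + s[i]) mod n = (0 + 8) mod 4 = 0
i=1: (i + s[i]) mod n = (1 + 4) mod 4 = 1
i=2: (i + s[i]) mod n = (2 + 1) mod 4 = 3
i=3: (i + s[i]) mod n = (3 + 7) mod 4 = 2
Residues: [0, 1, 3, 2], distinct: True

Answer: valid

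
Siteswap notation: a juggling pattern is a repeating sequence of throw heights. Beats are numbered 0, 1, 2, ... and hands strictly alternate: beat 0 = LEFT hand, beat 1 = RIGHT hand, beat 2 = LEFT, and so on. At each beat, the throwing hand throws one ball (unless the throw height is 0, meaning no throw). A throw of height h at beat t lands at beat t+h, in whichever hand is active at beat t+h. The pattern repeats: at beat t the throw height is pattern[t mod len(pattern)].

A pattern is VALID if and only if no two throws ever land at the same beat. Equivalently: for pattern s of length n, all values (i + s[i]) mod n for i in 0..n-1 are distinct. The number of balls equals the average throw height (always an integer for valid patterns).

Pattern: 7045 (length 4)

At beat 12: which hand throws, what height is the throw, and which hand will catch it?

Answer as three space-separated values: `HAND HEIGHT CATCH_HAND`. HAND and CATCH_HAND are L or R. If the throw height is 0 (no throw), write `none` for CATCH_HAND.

Beat 12: 12 mod 2 = 0, so hand = L
Throw height = pattern[12 mod 4] = pattern[0] = 7
Lands at beat 12+7=19, 19 mod 2 = 1, so catch hand = R

Answer: L 7 R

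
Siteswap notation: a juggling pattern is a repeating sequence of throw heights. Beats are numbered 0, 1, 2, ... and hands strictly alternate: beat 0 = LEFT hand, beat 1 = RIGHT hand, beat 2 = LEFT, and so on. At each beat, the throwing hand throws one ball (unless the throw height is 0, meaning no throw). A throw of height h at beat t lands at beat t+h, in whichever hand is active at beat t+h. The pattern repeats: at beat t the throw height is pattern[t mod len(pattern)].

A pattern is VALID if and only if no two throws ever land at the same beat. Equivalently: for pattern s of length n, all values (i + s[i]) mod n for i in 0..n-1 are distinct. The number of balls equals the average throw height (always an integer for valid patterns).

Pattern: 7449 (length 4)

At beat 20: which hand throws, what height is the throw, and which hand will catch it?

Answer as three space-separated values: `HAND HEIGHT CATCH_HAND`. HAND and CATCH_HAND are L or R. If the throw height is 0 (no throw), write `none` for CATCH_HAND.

Answer: L 7 R

Derivation:
Beat 20: 20 mod 2 = 0, so hand = L
Throw height = pattern[20 mod 4] = pattern[0] = 7
Lands at beat 20+7=27, 27 mod 2 = 1, so catch hand = R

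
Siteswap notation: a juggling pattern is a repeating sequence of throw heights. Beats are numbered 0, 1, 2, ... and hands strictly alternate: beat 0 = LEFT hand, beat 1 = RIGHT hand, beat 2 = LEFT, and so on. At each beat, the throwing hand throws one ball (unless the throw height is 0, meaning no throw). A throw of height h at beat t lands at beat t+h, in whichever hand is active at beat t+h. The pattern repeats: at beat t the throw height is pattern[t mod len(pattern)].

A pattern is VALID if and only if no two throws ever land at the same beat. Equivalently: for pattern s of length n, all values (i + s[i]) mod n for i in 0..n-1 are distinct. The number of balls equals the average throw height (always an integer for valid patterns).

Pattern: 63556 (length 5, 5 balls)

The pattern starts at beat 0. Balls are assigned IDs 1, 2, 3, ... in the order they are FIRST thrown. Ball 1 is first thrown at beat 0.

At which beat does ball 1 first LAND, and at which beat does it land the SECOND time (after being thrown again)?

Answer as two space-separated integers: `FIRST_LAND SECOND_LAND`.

Answer: 6 9

Derivation:
Beat 0 (L): throw ball1 h=6 -> lands@6:L; in-air after throw: [b1@6:L]
Beat 1 (R): throw ball2 h=3 -> lands@4:L; in-air after throw: [b2@4:L b1@6:L]
Beat 2 (L): throw ball3 h=5 -> lands@7:R; in-air after throw: [b2@4:L b1@6:L b3@7:R]
Beat 3 (R): throw ball4 h=5 -> lands@8:L; in-air after throw: [b2@4:L b1@6:L b3@7:R b4@8:L]
Beat 4 (L): throw ball2 h=6 -> lands@10:L; in-air after throw: [b1@6:L b3@7:R b4@8:L b2@10:L]
Beat 5 (R): throw ball5 h=6 -> lands@11:R; in-air after throw: [b1@6:L b3@7:R b4@8:L b2@10:L b5@11:R]
Beat 6 (L): throw ball1 h=3 -> lands@9:R; in-air after throw: [b3@7:R b4@8:L b1@9:R b2@10:L b5@11:R]
Beat 7 (R): throw ball3 h=5 -> lands@12:L; in-air after throw: [b4@8:L b1@9:R b2@10:L b5@11:R b3@12:L]
Beat 8 (L): throw ball4 h=5 -> lands@13:R; in-air after throw: [b1@9:R b2@10:L b5@11:R b3@12:L b4@13:R]
Beat 9 (R): throw ball1 h=6 -> lands@15:R; in-air after throw: [b2@10:L b5@11:R b3@12:L b4@13:R b1@15:R]
Ball 1: thrown@0 h=6 -> first land @6; rethrown@6 h=3 -> second land @9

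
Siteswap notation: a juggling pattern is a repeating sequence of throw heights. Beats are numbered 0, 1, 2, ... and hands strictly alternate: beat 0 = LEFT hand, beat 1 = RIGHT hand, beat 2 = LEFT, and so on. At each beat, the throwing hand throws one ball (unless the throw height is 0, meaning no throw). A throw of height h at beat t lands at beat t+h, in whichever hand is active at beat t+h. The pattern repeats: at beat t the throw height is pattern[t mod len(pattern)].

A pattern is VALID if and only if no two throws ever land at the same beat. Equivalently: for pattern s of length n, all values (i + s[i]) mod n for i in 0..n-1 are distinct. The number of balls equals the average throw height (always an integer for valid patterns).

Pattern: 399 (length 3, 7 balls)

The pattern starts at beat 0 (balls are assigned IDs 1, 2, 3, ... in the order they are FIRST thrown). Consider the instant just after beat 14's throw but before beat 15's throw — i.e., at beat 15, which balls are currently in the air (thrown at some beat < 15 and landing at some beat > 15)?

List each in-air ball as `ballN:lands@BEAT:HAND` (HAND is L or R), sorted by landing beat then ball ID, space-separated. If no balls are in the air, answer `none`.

Beat 0 (L): throw ball1 h=3 -> lands@3:R; in-air after throw: [b1@3:R]
Beat 1 (R): throw ball2 h=9 -> lands@10:L; in-air after throw: [b1@3:R b2@10:L]
Beat 2 (L): throw ball3 h=9 -> lands@11:R; in-air after throw: [b1@3:R b2@10:L b3@11:R]
Beat 3 (R): throw ball1 h=3 -> lands@6:L; in-air after throw: [b1@6:L b2@10:L b3@11:R]
Beat 4 (L): throw ball4 h=9 -> lands@13:R; in-air after throw: [b1@6:L b2@10:L b3@11:R b4@13:R]
Beat 5 (R): throw ball5 h=9 -> lands@14:L; in-air after throw: [b1@6:L b2@10:L b3@11:R b4@13:R b5@14:L]
Beat 6 (L): throw ball1 h=3 -> lands@9:R; in-air after throw: [b1@9:R b2@10:L b3@11:R b4@13:R b5@14:L]
Beat 7 (R): throw ball6 h=9 -> lands@16:L; in-air after throw: [b1@9:R b2@10:L b3@11:R b4@13:R b5@14:L b6@16:L]
Beat 8 (L): throw ball7 h=9 -> lands@17:R; in-air after throw: [b1@9:R b2@10:L b3@11:R b4@13:R b5@14:L b6@16:L b7@17:R]
Beat 9 (R): throw ball1 h=3 -> lands@12:L; in-air after throw: [b2@10:L b3@11:R b1@12:L b4@13:R b5@14:L b6@16:L b7@17:R]
Beat 10 (L): throw ball2 h=9 -> lands@19:R; in-air after throw: [b3@11:R b1@12:L b4@13:R b5@14:L b6@16:L b7@17:R b2@19:R]
Beat 11 (R): throw ball3 h=9 -> lands@20:L; in-air after throw: [b1@12:L b4@13:R b5@14:L b6@16:L b7@17:R b2@19:R b3@20:L]
Beat 12 (L): throw ball1 h=3 -> lands@15:R; in-air after throw: [b4@13:R b5@14:L b1@15:R b6@16:L b7@17:R b2@19:R b3@20:L]
Beat 13 (R): throw ball4 h=9 -> lands@22:L; in-air after throw: [b5@14:L b1@15:R b6@16:L b7@17:R b2@19:R b3@20:L b4@22:L]
Beat 14 (L): throw ball5 h=9 -> lands@23:R; in-air after throw: [b1@15:R b6@16:L b7@17:R b2@19:R b3@20:L b4@22:L b5@23:R]
Beat 15 (R): throw ball1 h=3 -> lands@18:L; in-air after throw: [b6@16:L b7@17:R b1@18:L b2@19:R b3@20:L b4@22:L b5@23:R]

Answer: ball6:lands@16:L ball7:lands@17:R ball2:lands@19:R ball3:lands@20:L ball4:lands@22:L ball5:lands@23:R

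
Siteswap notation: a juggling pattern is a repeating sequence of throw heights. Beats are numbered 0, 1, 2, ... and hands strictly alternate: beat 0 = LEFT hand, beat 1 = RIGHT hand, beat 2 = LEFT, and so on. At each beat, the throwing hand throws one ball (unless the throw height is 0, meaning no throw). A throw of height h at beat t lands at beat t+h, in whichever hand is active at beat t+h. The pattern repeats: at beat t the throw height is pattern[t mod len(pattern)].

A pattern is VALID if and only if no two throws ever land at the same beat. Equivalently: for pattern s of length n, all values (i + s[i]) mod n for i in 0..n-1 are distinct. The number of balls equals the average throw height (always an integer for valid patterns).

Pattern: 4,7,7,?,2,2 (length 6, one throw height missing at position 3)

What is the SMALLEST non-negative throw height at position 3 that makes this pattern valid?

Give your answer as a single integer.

Answer: 2

Derivation:
i=0: (0 + 4) mod 6 = 4
i=1: (1 + 7) mod 6 = 2
i=2: (2 + 7) mod 6 = 3
i=3: s[i]=? (unknown)
i=4: (4 + 2) mod 6 = 0
i=5: (5 + 2) mod 6 = 1
Known residues: [0, 1, 2, 3, 4]; need a permutation of 0..5, so missing residue r = 5
Need (3 + s) mod 6 = 5; smallest s = (5 - 3) mod 6 = 2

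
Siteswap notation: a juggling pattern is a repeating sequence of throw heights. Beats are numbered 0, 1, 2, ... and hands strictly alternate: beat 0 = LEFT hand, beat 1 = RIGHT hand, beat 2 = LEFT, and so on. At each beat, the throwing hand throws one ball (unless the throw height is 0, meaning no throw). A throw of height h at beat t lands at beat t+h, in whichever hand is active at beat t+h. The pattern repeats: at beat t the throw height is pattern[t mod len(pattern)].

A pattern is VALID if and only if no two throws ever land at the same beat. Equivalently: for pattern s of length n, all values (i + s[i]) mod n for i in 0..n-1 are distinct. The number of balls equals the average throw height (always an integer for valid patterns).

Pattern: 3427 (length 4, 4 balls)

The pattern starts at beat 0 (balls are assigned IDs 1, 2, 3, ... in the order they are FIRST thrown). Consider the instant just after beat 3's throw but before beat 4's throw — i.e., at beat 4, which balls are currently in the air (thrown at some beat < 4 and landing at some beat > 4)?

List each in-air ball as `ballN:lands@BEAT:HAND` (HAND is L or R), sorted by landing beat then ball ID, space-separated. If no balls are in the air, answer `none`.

Beat 0 (L): throw ball1 h=3 -> lands@3:R; in-air after throw: [b1@3:R]
Beat 1 (R): throw ball2 h=4 -> lands@5:R; in-air after throw: [b1@3:R b2@5:R]
Beat 2 (L): throw ball3 h=2 -> lands@4:L; in-air after throw: [b1@3:R b3@4:L b2@5:R]
Beat 3 (R): throw ball1 h=7 -> lands@10:L; in-air after throw: [b3@4:L b2@5:R b1@10:L]
Beat 4 (L): throw ball3 h=3 -> lands@7:R; in-air after throw: [b2@5:R b3@7:R b1@10:L]

Answer: ball2:lands@5:R ball1:lands@10:L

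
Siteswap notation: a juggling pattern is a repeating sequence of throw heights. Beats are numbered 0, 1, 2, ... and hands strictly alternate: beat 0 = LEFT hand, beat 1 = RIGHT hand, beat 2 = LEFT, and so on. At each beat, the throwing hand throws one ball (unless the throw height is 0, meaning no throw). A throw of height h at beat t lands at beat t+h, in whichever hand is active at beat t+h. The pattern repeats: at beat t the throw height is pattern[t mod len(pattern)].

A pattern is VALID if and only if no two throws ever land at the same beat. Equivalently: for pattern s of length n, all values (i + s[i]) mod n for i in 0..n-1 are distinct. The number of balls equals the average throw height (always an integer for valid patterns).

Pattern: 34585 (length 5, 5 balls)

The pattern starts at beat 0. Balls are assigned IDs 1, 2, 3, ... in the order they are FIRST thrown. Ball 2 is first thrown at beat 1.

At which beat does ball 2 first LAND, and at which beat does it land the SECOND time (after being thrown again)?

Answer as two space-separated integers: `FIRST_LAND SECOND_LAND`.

Beat 0 (L): throw ball1 h=3 -> lands@3:R; in-air after throw: [b1@3:R]
Beat 1 (R): throw ball2 h=4 -> lands@5:R; in-air after throw: [b1@3:R b2@5:R]
Beat 2 (L): throw ball3 h=5 -> lands@7:R; in-air after throw: [b1@3:R b2@5:R b3@7:R]
Beat 3 (R): throw ball1 h=8 -> lands@11:R; in-air after throw: [b2@5:R b3@7:R b1@11:R]
Beat 4 (L): throw ball4 h=5 -> lands@9:R; in-air after throw: [b2@5:R b3@7:R b4@9:R b1@11:R]
Beat 5 (R): throw ball2 h=3 -> lands@8:L; in-air after throw: [b3@7:R b2@8:L b4@9:R b1@11:R]
Beat 6 (L): throw ball5 h=4 -> lands@10:L; in-air after throw: [b3@7:R b2@8:L b4@9:R b5@10:L b1@11:R]
Beat 7 (R): throw ball3 h=5 -> lands@12:L; in-air after throw: [b2@8:L b4@9:R b5@10:L b1@11:R b3@12:L]
Beat 8 (L): throw ball2 h=8 -> lands@16:L; in-air after throw: [b4@9:R b5@10:L b1@11:R b3@12:L b2@16:L]
Ball 2: thrown@1 h=4 -> first land @5; rethrown@5 h=3 -> second land @8

Answer: 5 8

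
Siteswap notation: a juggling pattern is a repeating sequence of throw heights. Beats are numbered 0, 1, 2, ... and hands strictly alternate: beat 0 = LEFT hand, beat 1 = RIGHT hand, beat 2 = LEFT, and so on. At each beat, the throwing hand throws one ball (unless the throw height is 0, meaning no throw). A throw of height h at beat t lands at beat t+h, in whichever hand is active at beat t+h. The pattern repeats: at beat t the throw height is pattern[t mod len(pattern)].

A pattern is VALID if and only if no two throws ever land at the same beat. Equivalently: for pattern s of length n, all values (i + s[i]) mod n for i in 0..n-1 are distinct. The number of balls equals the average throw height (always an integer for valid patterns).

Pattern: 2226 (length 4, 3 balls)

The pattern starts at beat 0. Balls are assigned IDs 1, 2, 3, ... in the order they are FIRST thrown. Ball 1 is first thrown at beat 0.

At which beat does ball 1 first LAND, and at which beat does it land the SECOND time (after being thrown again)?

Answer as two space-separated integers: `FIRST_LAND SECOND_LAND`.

Answer: 2 4

Derivation:
Beat 0 (L): throw ball1 h=2 -> lands@2:L; in-air after throw: [b1@2:L]
Beat 1 (R): throw ball2 h=2 -> lands@3:R; in-air after throw: [b1@2:L b2@3:R]
Beat 2 (L): throw ball1 h=2 -> lands@4:L; in-air after throw: [b2@3:R b1@4:L]
Beat 3 (R): throw ball2 h=6 -> lands@9:R; in-air after throw: [b1@4:L b2@9:R]
Beat 4 (L): throw ball1 h=2 -> lands@6:L; in-air after throw: [b1@6:L b2@9:R]
Ball 1: thrown@0 h=2 -> first land @2; rethrown@2 h=2 -> second land @4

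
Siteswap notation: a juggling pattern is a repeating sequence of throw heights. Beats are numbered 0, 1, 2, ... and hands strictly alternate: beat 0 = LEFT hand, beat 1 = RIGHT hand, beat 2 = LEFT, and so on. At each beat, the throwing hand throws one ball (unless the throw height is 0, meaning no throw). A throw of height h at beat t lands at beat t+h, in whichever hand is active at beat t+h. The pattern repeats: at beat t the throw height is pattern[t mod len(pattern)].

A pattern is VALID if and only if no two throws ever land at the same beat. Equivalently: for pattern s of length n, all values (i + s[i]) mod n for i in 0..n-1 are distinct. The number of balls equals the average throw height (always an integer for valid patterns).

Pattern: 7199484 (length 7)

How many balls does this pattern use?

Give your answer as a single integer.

Answer: 6

Derivation:
Pattern = [7, 1, 9, 9, 4, 8, 4], length n = 7
  position 0: throw height = 7, running sum = 7
  position 1: throw height = 1, running sum = 8
  position 2: throw height = 9, running sum = 17
  position 3: throw height = 9, running sum = 26
  position 4: throw height = 4, running sum = 30
  position 5: throw height = 8, running sum = 38
  position 6: throw height = 4, running sum = 42
Total sum = 42; balls = sum / n = 42 / 7 = 6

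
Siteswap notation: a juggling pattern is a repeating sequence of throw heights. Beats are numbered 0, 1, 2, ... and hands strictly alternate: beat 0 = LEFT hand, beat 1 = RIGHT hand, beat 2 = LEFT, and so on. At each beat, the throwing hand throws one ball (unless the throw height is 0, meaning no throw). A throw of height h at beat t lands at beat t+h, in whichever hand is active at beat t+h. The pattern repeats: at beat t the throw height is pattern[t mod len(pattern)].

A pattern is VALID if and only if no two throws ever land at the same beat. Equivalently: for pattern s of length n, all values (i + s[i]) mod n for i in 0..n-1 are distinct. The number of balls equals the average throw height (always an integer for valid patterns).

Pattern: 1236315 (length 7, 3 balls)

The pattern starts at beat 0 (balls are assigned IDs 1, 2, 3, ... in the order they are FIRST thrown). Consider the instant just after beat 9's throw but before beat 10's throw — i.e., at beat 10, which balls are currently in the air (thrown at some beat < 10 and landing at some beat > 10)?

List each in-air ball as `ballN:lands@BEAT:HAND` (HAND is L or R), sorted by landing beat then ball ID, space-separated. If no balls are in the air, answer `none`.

Beat 0 (L): throw ball1 h=1 -> lands@1:R; in-air after throw: [b1@1:R]
Beat 1 (R): throw ball1 h=2 -> lands@3:R; in-air after throw: [b1@3:R]
Beat 2 (L): throw ball2 h=3 -> lands@5:R; in-air after throw: [b1@3:R b2@5:R]
Beat 3 (R): throw ball1 h=6 -> lands@9:R; in-air after throw: [b2@5:R b1@9:R]
Beat 4 (L): throw ball3 h=3 -> lands@7:R; in-air after throw: [b2@5:R b3@7:R b1@9:R]
Beat 5 (R): throw ball2 h=1 -> lands@6:L; in-air after throw: [b2@6:L b3@7:R b1@9:R]
Beat 6 (L): throw ball2 h=5 -> lands@11:R; in-air after throw: [b3@7:R b1@9:R b2@11:R]
Beat 7 (R): throw ball3 h=1 -> lands@8:L; in-air after throw: [b3@8:L b1@9:R b2@11:R]
Beat 8 (L): throw ball3 h=2 -> lands@10:L; in-air after throw: [b1@9:R b3@10:L b2@11:R]
Beat 9 (R): throw ball1 h=3 -> lands@12:L; in-air after throw: [b3@10:L b2@11:R b1@12:L]
Beat 10 (L): throw ball3 h=6 -> lands@16:L; in-air after throw: [b2@11:R b1@12:L b3@16:L]

Answer: ball2:lands@11:R ball1:lands@12:L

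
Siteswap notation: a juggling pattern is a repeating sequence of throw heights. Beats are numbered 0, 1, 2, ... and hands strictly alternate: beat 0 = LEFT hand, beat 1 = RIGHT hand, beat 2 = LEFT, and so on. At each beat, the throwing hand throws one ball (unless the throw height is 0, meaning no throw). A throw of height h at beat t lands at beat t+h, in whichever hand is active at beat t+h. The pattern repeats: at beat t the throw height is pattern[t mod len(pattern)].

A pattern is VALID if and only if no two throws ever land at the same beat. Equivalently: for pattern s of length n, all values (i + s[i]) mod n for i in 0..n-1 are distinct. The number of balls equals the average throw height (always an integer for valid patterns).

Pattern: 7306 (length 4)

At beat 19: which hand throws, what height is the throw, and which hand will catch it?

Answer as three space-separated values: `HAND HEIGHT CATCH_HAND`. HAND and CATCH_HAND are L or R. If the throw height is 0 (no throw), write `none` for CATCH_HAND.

Answer: R 6 R

Derivation:
Beat 19: 19 mod 2 = 1, so hand = R
Throw height = pattern[19 mod 4] = pattern[3] = 6
Lands at beat 19+6=25, 25 mod 2 = 1, so catch hand = R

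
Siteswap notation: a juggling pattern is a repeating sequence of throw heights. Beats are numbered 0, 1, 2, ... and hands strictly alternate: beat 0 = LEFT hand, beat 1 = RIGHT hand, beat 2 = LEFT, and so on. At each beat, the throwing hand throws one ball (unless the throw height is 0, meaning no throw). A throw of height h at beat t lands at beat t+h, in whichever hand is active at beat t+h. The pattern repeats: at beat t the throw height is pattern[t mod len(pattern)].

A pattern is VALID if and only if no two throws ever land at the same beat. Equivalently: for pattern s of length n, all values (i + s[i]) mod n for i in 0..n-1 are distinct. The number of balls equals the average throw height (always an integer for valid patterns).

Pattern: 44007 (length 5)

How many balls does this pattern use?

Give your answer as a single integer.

Answer: 3

Derivation:
Pattern = [4, 4, 0, 0, 7], length n = 5
  position 0: throw height = 4, running sum = 4
  position 1: throw height = 4, running sum = 8
  position 2: throw height = 0, running sum = 8
  position 3: throw height = 0, running sum = 8
  position 4: throw height = 7, running sum = 15
Total sum = 15; balls = sum / n = 15 / 5 = 3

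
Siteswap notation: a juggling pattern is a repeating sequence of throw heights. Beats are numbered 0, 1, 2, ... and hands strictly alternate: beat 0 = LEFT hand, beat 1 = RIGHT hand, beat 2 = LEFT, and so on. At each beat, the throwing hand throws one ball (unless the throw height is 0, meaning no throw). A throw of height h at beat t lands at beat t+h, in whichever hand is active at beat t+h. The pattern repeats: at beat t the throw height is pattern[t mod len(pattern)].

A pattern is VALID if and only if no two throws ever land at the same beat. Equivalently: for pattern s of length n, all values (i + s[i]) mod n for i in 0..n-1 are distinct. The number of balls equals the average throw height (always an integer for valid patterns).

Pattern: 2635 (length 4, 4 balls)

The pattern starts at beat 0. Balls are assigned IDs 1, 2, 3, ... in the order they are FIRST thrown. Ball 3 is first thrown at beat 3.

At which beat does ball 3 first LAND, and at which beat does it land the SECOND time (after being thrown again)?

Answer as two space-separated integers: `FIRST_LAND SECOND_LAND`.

Beat 0 (L): throw ball1 h=2 -> lands@2:L; in-air after throw: [b1@2:L]
Beat 1 (R): throw ball2 h=6 -> lands@7:R; in-air after throw: [b1@2:L b2@7:R]
Beat 2 (L): throw ball1 h=3 -> lands@5:R; in-air after throw: [b1@5:R b2@7:R]
Beat 3 (R): throw ball3 h=5 -> lands@8:L; in-air after throw: [b1@5:R b2@7:R b3@8:L]
Beat 4 (L): throw ball4 h=2 -> lands@6:L; in-air after throw: [b1@5:R b4@6:L b2@7:R b3@8:L]
Beat 5 (R): throw ball1 h=6 -> lands@11:R; in-air after throw: [b4@6:L b2@7:R b3@8:L b1@11:R]
Beat 6 (L): throw ball4 h=3 -> lands@9:R; in-air after throw: [b2@7:R b3@8:L b4@9:R b1@11:R]
Beat 7 (R): throw ball2 h=5 -> lands@12:L; in-air after throw: [b3@8:L b4@9:R b1@11:R b2@12:L]
Beat 8 (L): throw ball3 h=2 -> lands@10:L; in-air after throw: [b4@9:R b3@10:L b1@11:R b2@12:L]
Beat 9 (R): throw ball4 h=6 -> lands@15:R; in-air after throw: [b3@10:L b1@11:R b2@12:L b4@15:R]
Beat 10 (L): throw ball3 h=3 -> lands@13:R; in-air after throw: [b1@11:R b2@12:L b3@13:R b4@15:R]
Ball 3: thrown@3 h=5 -> first land @8; rethrown@8 h=2 -> second land @10

Answer: 8 10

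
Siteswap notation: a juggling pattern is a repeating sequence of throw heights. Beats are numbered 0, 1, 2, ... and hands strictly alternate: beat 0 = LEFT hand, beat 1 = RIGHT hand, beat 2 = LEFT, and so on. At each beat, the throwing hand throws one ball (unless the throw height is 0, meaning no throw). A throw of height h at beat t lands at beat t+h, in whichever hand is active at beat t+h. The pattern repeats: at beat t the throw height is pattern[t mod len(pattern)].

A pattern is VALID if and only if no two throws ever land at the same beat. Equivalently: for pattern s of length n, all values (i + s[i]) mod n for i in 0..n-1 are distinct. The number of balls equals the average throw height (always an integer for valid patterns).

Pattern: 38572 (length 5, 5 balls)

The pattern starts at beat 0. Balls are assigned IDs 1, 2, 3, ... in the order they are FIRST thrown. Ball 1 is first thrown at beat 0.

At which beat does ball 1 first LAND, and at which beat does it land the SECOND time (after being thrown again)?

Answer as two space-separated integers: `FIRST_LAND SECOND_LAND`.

Answer: 3 10

Derivation:
Beat 0 (L): throw ball1 h=3 -> lands@3:R; in-air after throw: [b1@3:R]
Beat 1 (R): throw ball2 h=8 -> lands@9:R; in-air after throw: [b1@3:R b2@9:R]
Beat 2 (L): throw ball3 h=5 -> lands@7:R; in-air after throw: [b1@3:R b3@7:R b2@9:R]
Beat 3 (R): throw ball1 h=7 -> lands@10:L; in-air after throw: [b3@7:R b2@9:R b1@10:L]
Beat 4 (L): throw ball4 h=2 -> lands@6:L; in-air after throw: [b4@6:L b3@7:R b2@9:R b1@10:L]
Beat 5 (R): throw ball5 h=3 -> lands@8:L; in-air after throw: [b4@6:L b3@7:R b5@8:L b2@9:R b1@10:L]
Beat 6 (L): throw ball4 h=8 -> lands@14:L; in-air after throw: [b3@7:R b5@8:L b2@9:R b1@10:L b4@14:L]
Beat 7 (R): throw ball3 h=5 -> lands@12:L; in-air after throw: [b5@8:L b2@9:R b1@10:L b3@12:L b4@14:L]
Beat 8 (L): throw ball5 h=7 -> lands@15:R; in-air after throw: [b2@9:R b1@10:L b3@12:L b4@14:L b5@15:R]
Beat 9 (R): throw ball2 h=2 -> lands@11:R; in-air after throw: [b1@10:L b2@11:R b3@12:L b4@14:L b5@15:R]
Beat 10 (L): throw ball1 h=3 -> lands@13:R; in-air after throw: [b2@11:R b3@12:L b1@13:R b4@14:L b5@15:R]
Ball 1: thrown@0 h=3 -> first land @3; rethrown@3 h=7 -> second land @10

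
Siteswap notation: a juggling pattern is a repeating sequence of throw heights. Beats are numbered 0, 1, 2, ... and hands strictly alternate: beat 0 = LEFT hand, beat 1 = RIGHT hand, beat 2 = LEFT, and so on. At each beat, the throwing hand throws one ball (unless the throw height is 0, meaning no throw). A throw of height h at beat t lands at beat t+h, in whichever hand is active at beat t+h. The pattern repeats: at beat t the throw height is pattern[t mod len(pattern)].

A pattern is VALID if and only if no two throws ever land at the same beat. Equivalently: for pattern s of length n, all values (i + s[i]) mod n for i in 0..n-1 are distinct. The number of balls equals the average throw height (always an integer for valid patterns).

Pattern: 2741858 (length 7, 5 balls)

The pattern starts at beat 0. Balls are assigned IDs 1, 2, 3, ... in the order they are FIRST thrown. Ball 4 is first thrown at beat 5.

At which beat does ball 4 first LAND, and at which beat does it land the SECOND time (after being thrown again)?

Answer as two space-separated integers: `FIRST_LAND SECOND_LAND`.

Answer: 10 11

Derivation:
Beat 0 (L): throw ball1 h=2 -> lands@2:L; in-air after throw: [b1@2:L]
Beat 1 (R): throw ball2 h=7 -> lands@8:L; in-air after throw: [b1@2:L b2@8:L]
Beat 2 (L): throw ball1 h=4 -> lands@6:L; in-air after throw: [b1@6:L b2@8:L]
Beat 3 (R): throw ball3 h=1 -> lands@4:L; in-air after throw: [b3@4:L b1@6:L b2@8:L]
Beat 4 (L): throw ball3 h=8 -> lands@12:L; in-air after throw: [b1@6:L b2@8:L b3@12:L]
Beat 5 (R): throw ball4 h=5 -> lands@10:L; in-air after throw: [b1@6:L b2@8:L b4@10:L b3@12:L]
Beat 6 (L): throw ball1 h=8 -> lands@14:L; in-air after throw: [b2@8:L b4@10:L b3@12:L b1@14:L]
Beat 7 (R): throw ball5 h=2 -> lands@9:R; in-air after throw: [b2@8:L b5@9:R b4@10:L b3@12:L b1@14:L]
Beat 8 (L): throw ball2 h=7 -> lands@15:R; in-air after throw: [b5@9:R b4@10:L b3@12:L b1@14:L b2@15:R]
Beat 9 (R): throw ball5 h=4 -> lands@13:R; in-air after throw: [b4@10:L b3@12:L b5@13:R b1@14:L b2@15:R]
Beat 10 (L): throw ball4 h=1 -> lands@11:R; in-air after throw: [b4@11:R b3@12:L b5@13:R b1@14:L b2@15:R]
Beat 11 (R): throw ball4 h=8 -> lands@19:R; in-air after throw: [b3@12:L b5@13:R b1@14:L b2@15:R b4@19:R]
Ball 4: thrown@5 h=5 -> first land @10; rethrown@10 h=1 -> second land @11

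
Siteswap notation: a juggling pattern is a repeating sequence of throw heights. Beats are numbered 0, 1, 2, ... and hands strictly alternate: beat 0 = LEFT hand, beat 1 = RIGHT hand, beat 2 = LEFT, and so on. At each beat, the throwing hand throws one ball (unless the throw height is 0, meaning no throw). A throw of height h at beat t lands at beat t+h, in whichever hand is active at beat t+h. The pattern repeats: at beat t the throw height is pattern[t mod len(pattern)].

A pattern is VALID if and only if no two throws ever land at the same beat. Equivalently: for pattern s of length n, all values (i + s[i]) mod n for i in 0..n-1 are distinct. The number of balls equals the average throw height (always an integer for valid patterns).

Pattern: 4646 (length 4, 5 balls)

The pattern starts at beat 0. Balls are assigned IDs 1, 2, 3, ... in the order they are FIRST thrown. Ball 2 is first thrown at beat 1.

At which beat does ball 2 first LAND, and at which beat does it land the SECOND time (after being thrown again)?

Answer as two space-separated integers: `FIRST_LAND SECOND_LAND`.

Answer: 7 13

Derivation:
Beat 0 (L): throw ball1 h=4 -> lands@4:L; in-air after throw: [b1@4:L]
Beat 1 (R): throw ball2 h=6 -> lands@7:R; in-air after throw: [b1@4:L b2@7:R]
Beat 2 (L): throw ball3 h=4 -> lands@6:L; in-air after throw: [b1@4:L b3@6:L b2@7:R]
Beat 3 (R): throw ball4 h=6 -> lands@9:R; in-air after throw: [b1@4:L b3@6:L b2@7:R b4@9:R]
Beat 4 (L): throw ball1 h=4 -> lands@8:L; in-air after throw: [b3@6:L b2@7:R b1@8:L b4@9:R]
Beat 5 (R): throw ball5 h=6 -> lands@11:R; in-air after throw: [b3@6:L b2@7:R b1@8:L b4@9:R b5@11:R]
Beat 6 (L): throw ball3 h=4 -> lands@10:L; in-air after throw: [b2@7:R b1@8:L b4@9:R b3@10:L b5@11:R]
Beat 7 (R): throw ball2 h=6 -> lands@13:R; in-air after throw: [b1@8:L b4@9:R b3@10:L b5@11:R b2@13:R]
Beat 8 (L): throw ball1 h=4 -> lands@12:L; in-air after throw: [b4@9:R b3@10:L b5@11:R b1@12:L b2@13:R]
Beat 9 (R): throw ball4 h=6 -> lands@15:R; in-air after throw: [b3@10:L b5@11:R b1@12:L b2@13:R b4@15:R]
Beat 10 (L): throw ball3 h=4 -> lands@14:L; in-air after throw: [b5@11:R b1@12:L b2@13:R b3@14:L b4@15:R]
Beat 11 (R): throw ball5 h=6 -> lands@17:R; in-air after throw: [b1@12:L b2@13:R b3@14:L b4@15:R b5@17:R]
Beat 12 (L): throw ball1 h=4 -> lands@16:L; in-air after throw: [b2@13:R b3@14:L b4@15:R b1@16:L b5@17:R]
Beat 13 (R): throw ball2 h=6 -> lands@19:R; in-air after throw: [b3@14:L b4@15:R b1@16:L b5@17:R b2@19:R]
Ball 2: thrown@1 h=6 -> first land @7; rethrown@7 h=6 -> second land @13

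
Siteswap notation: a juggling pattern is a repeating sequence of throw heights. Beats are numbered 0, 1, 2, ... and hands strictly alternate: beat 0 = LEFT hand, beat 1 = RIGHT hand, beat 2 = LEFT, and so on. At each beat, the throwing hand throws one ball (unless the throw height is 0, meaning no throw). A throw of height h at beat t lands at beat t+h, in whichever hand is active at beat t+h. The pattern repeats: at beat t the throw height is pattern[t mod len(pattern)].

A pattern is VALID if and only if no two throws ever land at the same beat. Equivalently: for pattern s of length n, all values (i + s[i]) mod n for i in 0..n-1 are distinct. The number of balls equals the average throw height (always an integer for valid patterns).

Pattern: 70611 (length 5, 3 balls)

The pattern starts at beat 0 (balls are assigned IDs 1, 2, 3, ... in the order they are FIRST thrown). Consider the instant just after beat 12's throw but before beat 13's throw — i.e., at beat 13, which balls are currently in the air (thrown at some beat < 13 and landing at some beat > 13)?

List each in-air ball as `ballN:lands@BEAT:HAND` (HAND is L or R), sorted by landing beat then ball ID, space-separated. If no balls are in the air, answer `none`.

Beat 0 (L): throw ball1 h=7 -> lands@7:R; in-air after throw: [b1@7:R]
Beat 2 (L): throw ball2 h=6 -> lands@8:L; in-air after throw: [b1@7:R b2@8:L]
Beat 3 (R): throw ball3 h=1 -> lands@4:L; in-air after throw: [b3@4:L b1@7:R b2@8:L]
Beat 4 (L): throw ball3 h=1 -> lands@5:R; in-air after throw: [b3@5:R b1@7:R b2@8:L]
Beat 5 (R): throw ball3 h=7 -> lands@12:L; in-air after throw: [b1@7:R b2@8:L b3@12:L]
Beat 7 (R): throw ball1 h=6 -> lands@13:R; in-air after throw: [b2@8:L b3@12:L b1@13:R]
Beat 8 (L): throw ball2 h=1 -> lands@9:R; in-air after throw: [b2@9:R b3@12:L b1@13:R]
Beat 9 (R): throw ball2 h=1 -> lands@10:L; in-air after throw: [b2@10:L b3@12:L b1@13:R]
Beat 10 (L): throw ball2 h=7 -> lands@17:R; in-air after throw: [b3@12:L b1@13:R b2@17:R]
Beat 12 (L): throw ball3 h=6 -> lands@18:L; in-air after throw: [b1@13:R b2@17:R b3@18:L]
Beat 13 (R): throw ball1 h=1 -> lands@14:L; in-air after throw: [b1@14:L b2@17:R b3@18:L]

Answer: ball2:lands@17:R ball3:lands@18:L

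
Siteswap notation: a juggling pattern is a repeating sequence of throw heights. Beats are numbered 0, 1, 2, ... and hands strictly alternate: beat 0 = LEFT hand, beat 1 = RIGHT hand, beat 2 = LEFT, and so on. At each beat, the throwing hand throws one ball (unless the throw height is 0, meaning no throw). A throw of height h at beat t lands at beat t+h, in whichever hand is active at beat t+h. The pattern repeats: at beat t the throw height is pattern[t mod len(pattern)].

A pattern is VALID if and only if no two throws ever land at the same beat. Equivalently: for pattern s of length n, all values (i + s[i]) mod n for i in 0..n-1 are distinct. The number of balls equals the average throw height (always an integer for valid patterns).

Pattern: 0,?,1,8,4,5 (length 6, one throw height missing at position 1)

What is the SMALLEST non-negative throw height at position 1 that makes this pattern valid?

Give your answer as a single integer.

Answer: 0

Derivation:
i=0: (0 + 0) mod 6 = 0
i=1: s[i]=? (unknown)
i=2: (2 + 1) mod 6 = 3
i=3: (3 + 8) mod 6 = 5
i=4: (4 + 4) mod 6 = 2
i=5: (5 + 5) mod 6 = 4
Known residues: [0, 2, 3, 4, 5]; need a permutation of 0..5, so missing residue r = 1
Need (1 + s) mod 6 = 1; smallest s = (1 - 1) mod 6 = 0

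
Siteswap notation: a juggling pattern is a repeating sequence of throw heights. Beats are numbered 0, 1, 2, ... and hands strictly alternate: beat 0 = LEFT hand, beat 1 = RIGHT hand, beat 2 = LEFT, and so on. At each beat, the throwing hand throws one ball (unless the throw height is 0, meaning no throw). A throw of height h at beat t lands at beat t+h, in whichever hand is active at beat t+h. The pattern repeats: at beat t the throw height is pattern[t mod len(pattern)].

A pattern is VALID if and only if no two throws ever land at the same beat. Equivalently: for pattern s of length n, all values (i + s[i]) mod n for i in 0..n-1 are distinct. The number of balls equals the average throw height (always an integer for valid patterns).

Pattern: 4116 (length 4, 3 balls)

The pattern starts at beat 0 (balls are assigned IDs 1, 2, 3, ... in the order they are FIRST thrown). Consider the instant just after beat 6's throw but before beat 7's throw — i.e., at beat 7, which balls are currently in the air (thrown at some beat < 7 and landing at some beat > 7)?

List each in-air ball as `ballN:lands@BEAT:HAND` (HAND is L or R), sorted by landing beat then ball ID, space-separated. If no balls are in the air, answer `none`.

Answer: ball1:lands@8:L ball2:lands@9:R

Derivation:
Beat 0 (L): throw ball1 h=4 -> lands@4:L; in-air after throw: [b1@4:L]
Beat 1 (R): throw ball2 h=1 -> lands@2:L; in-air after throw: [b2@2:L b1@4:L]
Beat 2 (L): throw ball2 h=1 -> lands@3:R; in-air after throw: [b2@3:R b1@4:L]
Beat 3 (R): throw ball2 h=6 -> lands@9:R; in-air after throw: [b1@4:L b2@9:R]
Beat 4 (L): throw ball1 h=4 -> lands@8:L; in-air after throw: [b1@8:L b2@9:R]
Beat 5 (R): throw ball3 h=1 -> lands@6:L; in-air after throw: [b3@6:L b1@8:L b2@9:R]
Beat 6 (L): throw ball3 h=1 -> lands@7:R; in-air after throw: [b3@7:R b1@8:L b2@9:R]
Beat 7 (R): throw ball3 h=6 -> lands@13:R; in-air after throw: [b1@8:L b2@9:R b3@13:R]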